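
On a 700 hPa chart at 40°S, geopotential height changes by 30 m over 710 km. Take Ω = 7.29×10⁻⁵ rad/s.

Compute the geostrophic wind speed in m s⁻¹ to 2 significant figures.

4.4 m s⁻¹

Coriolis parameter at 40°S:
f = 2Ω sin φ = 2 × 7.29×10⁻⁵ × sin 40° = 9.37×10⁻⁵ s⁻¹
Height gradient: |∂Z/∂n| = 30 m / 710000 m = 4.23×10⁻⁵
On a pressure surface, geostrophic balance gives V_g = (g/f)|∂Z/∂n|:
V_g = 9.81 × 4.23×10⁻⁵ / 9.37×10⁻⁵ = 4.42 m/s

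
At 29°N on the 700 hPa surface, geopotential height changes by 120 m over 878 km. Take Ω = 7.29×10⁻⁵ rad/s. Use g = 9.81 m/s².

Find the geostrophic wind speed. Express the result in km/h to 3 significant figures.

Coriolis parameter at 29°N:
f = 2Ω sin φ = 2 × 7.29×10⁻⁵ × sin 29° = 7.07×10⁻⁵ s⁻¹
Height gradient: |∂Z/∂n| = 120 m / 878000 m = 1.37×10⁻⁴
On a pressure surface, geostrophic balance gives V_g = (g/f)|∂Z/∂n|:
V_g = 9.81 × 1.37×10⁻⁴ / 7.07×10⁻⁵ = 19.0 m/s
Converting: 19.0 m/s × 3.6 = 68.3 km/h

68.3 km/h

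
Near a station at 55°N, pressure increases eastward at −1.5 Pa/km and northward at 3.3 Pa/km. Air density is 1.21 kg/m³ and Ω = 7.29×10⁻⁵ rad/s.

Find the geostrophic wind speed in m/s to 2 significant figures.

25 m/s

Coriolis parameter at 55°N:
f = 2Ω sin φ = 2 × 7.29×10⁻⁵ × sin 55° = 1.19×10⁻⁴ s⁻¹
Component geostrophic relations (x east, y north):
u_g = −(1/(fρ)) ∂P/∂y,  v_g = (1/(fρ)) ∂P/∂x
u_g = −(3.3×10⁻³)/(1.19×10⁻⁴ × 1.21) = −22.8 m/s;  v_g = (−1.5×10⁻³)/(1.19×10⁻⁴ × 1.21) = −10.4 m/s
|V_g| = √(u_g² + v_g²) = 25.1 m/s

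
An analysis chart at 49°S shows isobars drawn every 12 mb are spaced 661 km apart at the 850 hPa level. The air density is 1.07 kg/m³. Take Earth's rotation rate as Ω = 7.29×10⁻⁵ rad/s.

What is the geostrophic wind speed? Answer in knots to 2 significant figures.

30 knots

Coriolis parameter at 49°S:
f = 2Ω sin φ = 2 × 7.29×10⁻⁵ × sin 49° = 1.10×10⁻⁴ s⁻¹
Pressure gradient: |∂P/∂n| = 1200 Pa / 661000 m = 1.82×10⁻³ Pa/m
Geostrophic balance (pressure-gradient force = Coriolis force):
V_g = (1/(fρ)) |∂P/∂n| = 1.82×10⁻³ / (1.10×10⁻⁴ × 1.07) = 15.4 m/s
Converting: 15.4 m/s × 1.944 = 30 knots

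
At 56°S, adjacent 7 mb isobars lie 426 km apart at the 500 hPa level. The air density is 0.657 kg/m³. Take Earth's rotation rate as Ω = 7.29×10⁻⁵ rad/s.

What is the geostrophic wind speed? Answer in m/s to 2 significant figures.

Coriolis parameter at 56°S:
f = 2Ω sin φ = 2 × 7.29×10⁻⁵ × sin 56° = 1.21×10⁻⁴ s⁻¹
Pressure gradient: |∂P/∂n| = 700 Pa / 426000 m = 1.64×10⁻³ Pa/m
Geostrophic balance (pressure-gradient force = Coriolis force):
V_g = (1/(fρ)) |∂P/∂n| = 1.64×10⁻³ / (1.21×10⁻⁴ × 0.657) = 20.7 m/s

21 m/s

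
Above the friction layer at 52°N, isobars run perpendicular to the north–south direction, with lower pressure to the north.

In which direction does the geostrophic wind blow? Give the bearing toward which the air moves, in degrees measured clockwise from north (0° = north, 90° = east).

090°

The pressure-gradient force points toward the north (bearing 000°).
Geostrophic balance: in the Northern Hemisphere the Coriolis force deflects motion to the right, so the geostrophic wind blows 90° to the right of the pressure-gradient force (low pressure on the left).
Rotating 000° by 90° clockwise gives 090° — the wind blows toward the east.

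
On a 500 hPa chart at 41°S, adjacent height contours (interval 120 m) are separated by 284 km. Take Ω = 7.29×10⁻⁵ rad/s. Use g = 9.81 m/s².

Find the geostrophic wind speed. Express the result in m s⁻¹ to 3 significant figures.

43.3 m s⁻¹

Coriolis parameter at 41°S:
f = 2Ω sin φ = 2 × 7.29×10⁻⁵ × sin 41° = 9.57×10⁻⁵ s⁻¹
Height gradient: |∂Z/∂n| = 120 m / 284000 m = 4.23×10⁻⁴
On a pressure surface, geostrophic balance gives V_g = (g/f)|∂Z/∂n|:
V_g = 9.81 × 4.23×10⁻⁴ / 9.57×10⁻⁵ = 43.3 m/s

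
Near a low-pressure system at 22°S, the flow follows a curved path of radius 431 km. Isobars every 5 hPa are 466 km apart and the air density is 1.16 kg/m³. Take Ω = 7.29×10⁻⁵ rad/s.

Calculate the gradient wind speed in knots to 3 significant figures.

22.2 knots

Coriolis parameter at 22°S:
f = 2Ω sin φ = 2 × 7.29×10⁻⁵ × sin 22° = 5.46×10⁻⁵ s⁻¹
Pressure gradient: |∂P/∂n| = 500 Pa / 466000 m = 1.07×10⁻³ Pa/m
Geostrophic speed: V_g = |∂P/∂n|/(fρ) = 1.07×10⁻³/(5.46×10⁻⁵ × 1.16) = 16.9 m/s
Around a low, centrifugal force acts outward with Coriolis, so pressure-gradient force balances both:
(1/ρ)|∂P/∂n| = fV + V²/R  →  V² + fR·V − fR·V_g = 0
With fR = 5.46×10⁻⁵ × 431×10³ m = 23.5 m/s:
V = [−fR + √((fR)² + 4 fR V_g)]/2 = [−23.5 + √(23.5² + 4×23.5×16.9)]/2 = 11.4 m/s
Subgeostrophic (V < V_g = 16.9 m/s), as expected around a low.
Converting: 11.4 m/s × 1.944 = 22.2 knots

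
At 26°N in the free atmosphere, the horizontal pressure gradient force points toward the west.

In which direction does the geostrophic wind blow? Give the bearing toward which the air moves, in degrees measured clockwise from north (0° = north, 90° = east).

000°

The pressure-gradient force points toward the west (bearing 270°).
Geostrophic balance: in the Northern Hemisphere the Coriolis force deflects motion to the right, so the geostrophic wind blows 90° to the right of the pressure-gradient force (low pressure on the left).
Rotating 270° by 90° clockwise gives 000° — the wind blows toward the north.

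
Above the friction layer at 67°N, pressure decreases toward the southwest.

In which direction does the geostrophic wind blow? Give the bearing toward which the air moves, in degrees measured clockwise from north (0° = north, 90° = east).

The pressure-gradient force points toward the southwest (bearing 225°).
Geostrophic balance: in the Northern Hemisphere the Coriolis force deflects motion to the right, so the geostrophic wind blows 90° to the right of the pressure-gradient force (low pressure on the left).
Rotating 225° by 90° clockwise gives 315° — the wind blows toward the northwest.

315°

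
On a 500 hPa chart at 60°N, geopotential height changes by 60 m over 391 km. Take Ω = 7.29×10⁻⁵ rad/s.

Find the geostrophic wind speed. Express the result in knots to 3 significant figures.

23.2 knots

Coriolis parameter at 60°N:
f = 2Ω sin φ = 2 × 7.29×10⁻⁵ × sin 60° = 1.26×10⁻⁴ s⁻¹
Height gradient: |∂Z/∂n| = 60 m / 391000 m = 1.53×10⁻⁴
On a pressure surface, geostrophic balance gives V_g = (g/f)|∂Z/∂n|:
V_g = 9.81 × 1.53×10⁻⁴ / 1.26×10⁻⁴ = 11.9 m/s
Converting: 11.9 m/s × 1.944 = 23.2 knots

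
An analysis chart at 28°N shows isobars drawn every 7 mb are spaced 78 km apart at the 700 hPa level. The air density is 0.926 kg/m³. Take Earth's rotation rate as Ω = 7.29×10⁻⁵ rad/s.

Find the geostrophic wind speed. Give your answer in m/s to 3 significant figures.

142 m/s

Coriolis parameter at 28°N:
f = 2Ω sin φ = 2 × 7.29×10⁻⁵ × sin 28° = 6.84×10⁻⁵ s⁻¹
Pressure gradient: |∂P/∂n| = 700 Pa / 78000 m = 8.97×10⁻³ Pa/m
Geostrophic balance (pressure-gradient force = Coriolis force):
V_g = (1/(fρ)) |∂P/∂n| = 8.97×10⁻³ / (6.84×10⁻⁵ × 0.926) = 142 m/s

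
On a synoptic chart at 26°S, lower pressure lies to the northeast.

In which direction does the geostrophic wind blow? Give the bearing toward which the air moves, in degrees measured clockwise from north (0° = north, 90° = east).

315°

The pressure-gradient force points toward the northeast (bearing 045°).
Geostrophic balance: in the Southern Hemisphere the Coriolis force deflects motion to the left, so the geostrophic wind blows 90° to the left of the pressure-gradient force (low pressure on the right).
Rotating 045° by 90° counterclockwise gives 315° — the wind blows toward the northwest.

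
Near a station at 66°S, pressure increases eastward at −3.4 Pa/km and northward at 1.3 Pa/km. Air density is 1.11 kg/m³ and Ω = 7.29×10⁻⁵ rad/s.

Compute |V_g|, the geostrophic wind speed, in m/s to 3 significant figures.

24.6 m/s

Coriolis parameter at 66°S:
f = 2Ω sin φ = 2 × 7.29×10⁻⁵ × sin 66° = 1.33×10⁻⁴ s⁻¹
In the Southern Hemisphere f is negative: f = −1.33×10⁻⁴ s⁻¹.
Component geostrophic relations (x east, y north):
u_g = −(1/(fρ)) ∂P/∂y,  v_g = (1/(fρ)) ∂P/∂x
u_g = −(1.3×10⁻³)/(−1.33×10⁻⁴ × 1.11) = 8.79 m/s;  v_g = (−3.4×10⁻³)/(−1.33×10⁻⁴ × 1.11) = 23.0 m/s
|V_g| = √(u_g² + v_g²) = 24.6 m/s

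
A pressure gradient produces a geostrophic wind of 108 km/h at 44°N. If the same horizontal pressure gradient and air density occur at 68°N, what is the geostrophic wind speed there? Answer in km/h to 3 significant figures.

With the same pressure gradient and density, V_g ∝ 1/f ∝ 1/sin φ.
V₂ = V₁ · sin φ₁ / sin φ₂ = 108 × sin 44° / sin 68°
V₂ = 108 × 0.6947/0.9272 = 80.9 km/h

80.9 km/h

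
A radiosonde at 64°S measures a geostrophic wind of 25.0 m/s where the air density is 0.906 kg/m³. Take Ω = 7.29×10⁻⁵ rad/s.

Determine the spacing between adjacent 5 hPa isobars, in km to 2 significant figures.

170 km

Coriolis parameter at 64°S:
f = 2Ω sin φ = 2 × 7.29×10⁻⁵ × sin 64° = 1.31×10⁻⁴ s⁻¹
Geostrophic balance rearranged: |∂P/∂n| = f ρ V_g
|∂P/∂n| = 1.31×10⁻⁴ × 0.906 × 25.0 = 2.97×10⁻³ Pa/m
Isobar spacing: Δn = ΔP/|∂P/∂n| = 500 Pa / 2.97×10⁻³ Pa/m = 168455 m ≈ 170 km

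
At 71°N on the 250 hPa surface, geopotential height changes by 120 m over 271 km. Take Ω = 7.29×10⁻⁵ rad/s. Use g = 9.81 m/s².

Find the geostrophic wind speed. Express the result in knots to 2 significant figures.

Coriolis parameter at 71°N:
f = 2Ω sin φ = 2 × 7.29×10⁻⁵ × sin 71° = 1.38×10⁻⁴ s⁻¹
Height gradient: |∂Z/∂n| = 120 m / 271000 m = 4.43×10⁻⁴
On a pressure surface, geostrophic balance gives V_g = (g/f)|∂Z/∂n|:
V_g = 9.81 × 4.43×10⁻⁴ / 1.38×10⁻⁴ = 31.5 m/s
Converting: 31.5 m/s × 1.944 = 61 knots

61 knots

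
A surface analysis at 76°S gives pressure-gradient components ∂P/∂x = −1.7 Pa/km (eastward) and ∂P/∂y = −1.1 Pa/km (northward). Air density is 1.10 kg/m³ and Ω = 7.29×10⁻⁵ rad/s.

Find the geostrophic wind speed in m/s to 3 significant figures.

Coriolis parameter at 76°S:
f = 2Ω sin φ = 2 × 7.29×10⁻⁵ × sin 76° = 1.41×10⁻⁴ s⁻¹
In the Southern Hemisphere f is negative: f = −1.41×10⁻⁴ s⁻¹.
Component geostrophic relations (x east, y north):
u_g = −(1/(fρ)) ∂P/∂y,  v_g = (1/(fρ)) ∂P/∂x
u_g = −(−1.1×10⁻³)/(−1.41×10⁻⁴ × 1.10) = −7.07 m/s;  v_g = (−1.7×10⁻³)/(−1.41×10⁻⁴ × 1.10) = 10.9 m/s
|V_g| = √(u_g² + v_g²) = 13.0 m/s

13.0 m/s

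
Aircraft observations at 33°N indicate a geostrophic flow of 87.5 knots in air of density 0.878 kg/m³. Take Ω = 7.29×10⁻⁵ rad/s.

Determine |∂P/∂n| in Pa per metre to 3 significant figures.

3.14×10⁻³ Pa/m

Coriolis parameter at 33°N:
f = 2Ω sin φ = 2 × 7.29×10⁻⁵ × sin 33° = 7.94×10⁻⁵ s⁻¹
Wind speed in SI: 87.5 knots = 45.0 m/s
Geostrophic balance rearranged: |∂P/∂n| = f ρ V_g
|∂P/∂n| = 7.94×10⁻⁵ × 0.878 × 45.0 = 3.14×10⁻³ Pa/m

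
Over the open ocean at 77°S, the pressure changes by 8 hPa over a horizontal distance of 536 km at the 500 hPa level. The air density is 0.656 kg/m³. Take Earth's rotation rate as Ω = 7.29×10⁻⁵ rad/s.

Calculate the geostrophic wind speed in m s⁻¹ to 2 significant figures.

16 m s⁻¹

Coriolis parameter at 77°S:
f = 2Ω sin φ = 2 × 7.29×10⁻⁵ × sin 77° = 1.42×10⁻⁴ s⁻¹
Pressure gradient: |∂P/∂n| = 800 Pa / 536000 m = 1.49×10⁻³ Pa/m
Geostrophic balance (pressure-gradient force = Coriolis force):
V_g = (1/(fρ)) |∂P/∂n| = 1.49×10⁻³ / (1.42×10⁻⁴ × 0.656) = 16.0 m/s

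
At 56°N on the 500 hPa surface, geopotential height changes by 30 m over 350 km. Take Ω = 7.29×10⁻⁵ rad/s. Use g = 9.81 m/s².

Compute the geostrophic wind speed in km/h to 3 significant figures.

25.0 km/h

Coriolis parameter at 56°N:
f = 2Ω sin φ = 2 × 7.29×10⁻⁵ × sin 56° = 1.21×10⁻⁴ s⁻¹
Height gradient: |∂Z/∂n| = 30 m / 350000 m = 8.57×10⁻⁵
On a pressure surface, geostrophic balance gives V_g = (g/f)|∂Z/∂n|:
V_g = 9.81 × 8.57×10⁻⁵ / 1.21×10⁻⁴ = 6.96 m/s
Converting: 6.96 m/s × 3.6 = 25.0 km/h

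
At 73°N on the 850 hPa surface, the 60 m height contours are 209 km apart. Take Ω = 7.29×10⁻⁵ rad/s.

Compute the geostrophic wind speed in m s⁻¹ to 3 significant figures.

Coriolis parameter at 73°N:
f = 2Ω sin φ = 2 × 7.29×10⁻⁵ × sin 73° = 1.39×10⁻⁴ s⁻¹
Height gradient: |∂Z/∂n| = 60 m / 209000 m = 2.87×10⁻⁴
On a pressure surface, geostrophic balance gives V_g = (g/f)|∂Z/∂n|:
V_g = 9.81 × 2.87×10⁻⁴ / 1.39×10⁻⁴ = 20.2 m/s

20.2 m s⁻¹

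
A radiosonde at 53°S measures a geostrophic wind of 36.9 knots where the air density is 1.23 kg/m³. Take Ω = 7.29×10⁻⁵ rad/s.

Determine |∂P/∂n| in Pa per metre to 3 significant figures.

2.72×10⁻³ Pa/m

Coriolis parameter at 53°S:
f = 2Ω sin φ = 2 × 7.29×10⁻⁵ × sin 53° = 1.16×10⁻⁴ s⁻¹
Wind speed in SI: 36.9 knots = 19.0 m/s
Geostrophic balance rearranged: |∂P/∂n| = f ρ V_g
|∂P/∂n| = 1.16×10⁻⁴ × 1.23 × 19.0 = 2.72×10⁻³ Pa/m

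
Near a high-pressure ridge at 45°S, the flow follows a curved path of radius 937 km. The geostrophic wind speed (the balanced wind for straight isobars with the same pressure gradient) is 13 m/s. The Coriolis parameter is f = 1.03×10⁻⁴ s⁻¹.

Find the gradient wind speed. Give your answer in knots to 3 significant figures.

30.1 knots

Around a high, pressure-gradient force acts outward with centrifugal, so Coriolis balances both:
fV = (1/ρ)|∂P/∂n| + V²/R  →  V² − fR·V + fR·V_g = 0
With fR = 1.03×10⁻⁴ × 937×10³ m = 96.5 m/s:
V = [fR − √((fR)² − 4 fR V_g)]/2 = [96.5 − √(96.5² − 4×96.5×13)]/2 = 15.5 m/s
Supergeostrophic (V > V_g = 13 m/s), as expected around a high.
Converting: 15.5 m/s × 1.944 = 30.1 knots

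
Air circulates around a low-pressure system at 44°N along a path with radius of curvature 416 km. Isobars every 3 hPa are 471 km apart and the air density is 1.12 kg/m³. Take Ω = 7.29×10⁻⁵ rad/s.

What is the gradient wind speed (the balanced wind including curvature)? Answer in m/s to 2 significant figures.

Coriolis parameter at 44°N:
f = 2Ω sin φ = 2 × 7.29×10⁻⁵ × sin 44° = 1.01×10⁻⁴ s⁻¹
Pressure gradient: |∂P/∂n| = 300 Pa / 471000 m = 6.37×10⁻⁴ Pa/m
Geostrophic speed: V_g = |∂P/∂n|/(fρ) = 6.37×10⁻⁴/(1.01×10⁻⁴ × 1.12) = 5.62 m/s
Around a low, centrifugal force acts outward with Coriolis, so pressure-gradient force balances both:
(1/ρ)|∂P/∂n| = fV + V²/R  →  V² + fR·V − fR·V_g = 0
With fR = 1.01×10⁻⁴ × 416×10³ m = 42.1 m/s:
V = [−fR + √((fR)² + 4 fR V_g)]/2 = [−42.1 + √(42.1² + 4×42.1×5.62)]/2 = 5.02 m/s
Subgeostrophic (V < V_g = 5.62 m/s), as expected around a low.

5.0 m/s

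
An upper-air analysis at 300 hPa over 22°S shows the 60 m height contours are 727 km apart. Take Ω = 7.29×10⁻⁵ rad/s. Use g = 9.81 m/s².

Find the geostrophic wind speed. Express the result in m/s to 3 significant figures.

14.8 m/s

Coriolis parameter at 22°S:
f = 2Ω sin φ = 2 × 7.29×10⁻⁵ × sin 22° = 5.46×10⁻⁵ s⁻¹
Height gradient: |∂Z/∂n| = 60 m / 727000 m = 8.25×10⁻⁵
On a pressure surface, geostrophic balance gives V_g = (g/f)|∂Z/∂n|:
V_g = 9.81 × 8.25×10⁻⁵ / 5.46×10⁻⁵ = 14.8 m/s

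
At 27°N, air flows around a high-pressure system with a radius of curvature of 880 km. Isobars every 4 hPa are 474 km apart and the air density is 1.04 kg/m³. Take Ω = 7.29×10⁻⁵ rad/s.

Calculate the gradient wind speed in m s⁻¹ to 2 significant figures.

Coriolis parameter at 27°N:
f = 2Ω sin φ = 2 × 7.29×10⁻⁵ × sin 27° = 6.62×10⁻⁵ s⁻¹
Pressure gradient: |∂P/∂n| = 400 Pa / 474000 m = 8.44×10⁻⁴ Pa/m
Geostrophic speed: V_g = |∂P/∂n|/(fρ) = 8.44×10⁻⁴/(6.62×10⁻⁵ × 1.04) = 12.3 m/s
Around a high, pressure-gradient force acts outward with centrifugal, so Coriolis balances both:
fV = (1/ρ)|∂P/∂n| + V²/R  →  V² − fR·V + fR·V_g = 0
With fR = 6.62×10⁻⁵ × 880×10³ m = 58.2 m/s:
V = [fR − √((fR)² − 4 fR V_g)]/2 = [58.2 − √(58.2² − 4×58.2×12.3)]/2 = 17.5 m/s
Supergeostrophic (V > V_g = 12.3 m/s), as expected around a high.

18 m s⁻¹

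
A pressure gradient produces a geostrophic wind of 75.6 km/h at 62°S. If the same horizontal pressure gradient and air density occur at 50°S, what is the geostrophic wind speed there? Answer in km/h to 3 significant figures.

With the same pressure gradient and density, V_g ∝ 1/f ∝ 1/sin φ.
V₂ = V₁ · sin φ₁ / sin φ₂ = 75.6 × sin 62° / sin 50°
V₂ = 75.6 × 0.8829/0.7660 = 87.1 km/h

87.1 km/h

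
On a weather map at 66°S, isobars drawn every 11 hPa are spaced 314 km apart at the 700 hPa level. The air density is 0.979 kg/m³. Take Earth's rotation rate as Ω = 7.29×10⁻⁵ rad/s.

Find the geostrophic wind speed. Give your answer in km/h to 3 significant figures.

96.7 km/h

Coriolis parameter at 66°S:
f = 2Ω sin φ = 2 × 7.29×10⁻⁵ × sin 66° = 1.33×10⁻⁴ s⁻¹
Pressure gradient: |∂P/∂n| = 1100 Pa / 314000 m = 3.50×10⁻³ Pa/m
Geostrophic balance (pressure-gradient force = Coriolis force):
V_g = (1/(fρ)) |∂P/∂n| = 3.50×10⁻³ / (1.33×10⁻⁴ × 0.979) = 26.9 m/s
Converting: 26.9 m/s × 3.6 = 96.7 km/h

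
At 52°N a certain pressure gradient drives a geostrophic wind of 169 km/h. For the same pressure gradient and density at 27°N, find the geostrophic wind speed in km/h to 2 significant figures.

With the same pressure gradient and density, V_g ∝ 1/f ∝ 1/sin φ.
V₂ = V₁ · sin φ₁ / sin φ₂ = 169 × sin 52° / sin 27°
V₂ = 169 × 0.7880/0.4540 = 290 km/h

290 km/h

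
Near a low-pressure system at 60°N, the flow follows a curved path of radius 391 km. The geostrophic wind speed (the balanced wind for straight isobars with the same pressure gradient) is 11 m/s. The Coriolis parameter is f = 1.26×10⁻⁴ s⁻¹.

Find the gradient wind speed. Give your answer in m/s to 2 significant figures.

Around a low, centrifugal force acts outward with Coriolis, so pressure-gradient force balances both:
(1/ρ)|∂P/∂n| = fV + V²/R  →  V² + fR·V − fR·V_g = 0
With fR = 1.26×10⁻⁴ × 391×10³ m = 49.3 m/s:
V = [−fR + √((fR)² + 4 fR V_g)]/2 = [−49.3 + √(49.3² + 4×49.3×11)]/2 = 9.26 m/s
Subgeostrophic (V < V_g = 11 m/s), as expected around a low.

9.3 m/s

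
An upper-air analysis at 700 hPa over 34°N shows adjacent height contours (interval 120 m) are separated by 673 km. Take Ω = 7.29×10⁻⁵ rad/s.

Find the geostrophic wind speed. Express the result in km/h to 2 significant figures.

77 km/h

Coriolis parameter at 34°N:
f = 2Ω sin φ = 2 × 7.29×10⁻⁵ × sin 34° = 8.15×10⁻⁵ s⁻¹
Height gradient: |∂Z/∂n| = 120 m / 673000 m = 1.78×10⁻⁴
On a pressure surface, geostrophic balance gives V_g = (g/f)|∂Z/∂n|:
V_g = 9.81 × 1.78×10⁻⁴ / 8.15×10⁻⁵ = 21.5 m/s
Converting: 21.5 m/s × 3.6 = 77 km/h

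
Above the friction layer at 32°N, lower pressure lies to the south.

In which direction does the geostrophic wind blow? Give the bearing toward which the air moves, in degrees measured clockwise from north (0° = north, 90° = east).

270°

The pressure-gradient force points toward the south (bearing 180°).
Geostrophic balance: in the Northern Hemisphere the Coriolis force deflects motion to the right, so the geostrophic wind blows 90° to the right of the pressure-gradient force (low pressure on the left).
Rotating 180° by 90° clockwise gives 270° — the wind blows toward the west.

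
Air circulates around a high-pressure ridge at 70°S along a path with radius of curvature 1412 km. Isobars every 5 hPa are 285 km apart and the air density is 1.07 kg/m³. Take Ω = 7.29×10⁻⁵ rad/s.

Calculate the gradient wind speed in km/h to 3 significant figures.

46.1 km/h

Coriolis parameter at 70°S:
f = 2Ω sin φ = 2 × 7.29×10⁻⁵ × sin 70° = 1.37×10⁻⁴ s⁻¹
Pressure gradient: |∂P/∂n| = 500 Pa / 285000 m = 1.75×10⁻³ Pa/m
Geostrophic speed: V_g = |∂P/∂n|/(fρ) = 1.75×10⁻³/(1.37×10⁻⁴ × 1.07) = 12.0 m/s
Around a high, pressure-gradient force acts outward with centrifugal, so Coriolis balances both:
fV = (1/ρ)|∂P/∂n| + V²/R  →  V² − fR·V + fR·V_g = 0
With fR = 1.37×10⁻⁴ × 1412×10³ m = 193 m/s:
V = [fR − √((fR)² − 4 fR V_g)]/2 = [193 − √(193² − 4×193×12)]/2 = 12.8 m/s
Supergeostrophic (V > V_g = 12 m/s), as expected around a high.
Converting: 12.8 m/s × 3.6 = 46.1 km/h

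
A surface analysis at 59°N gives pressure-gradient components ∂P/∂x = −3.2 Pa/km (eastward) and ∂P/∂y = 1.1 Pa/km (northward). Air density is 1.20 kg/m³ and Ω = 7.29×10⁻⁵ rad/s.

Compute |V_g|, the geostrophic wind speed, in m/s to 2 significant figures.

23 m/s

Coriolis parameter at 59°N:
f = 2Ω sin φ = 2 × 7.29×10⁻⁵ × sin 59° = 1.25×10⁻⁴ s⁻¹
Component geostrophic relations (x east, y north):
u_g = −(1/(fρ)) ∂P/∂y,  v_g = (1/(fρ)) ∂P/∂x
u_g = −(1.1×10⁻³)/(1.25×10⁻⁴ × 1.20) = −7.33 m/s;  v_g = (−3.2×10⁻³)/(1.25×10⁻⁴ × 1.20) = −21.3 m/s
|V_g| = √(u_g² + v_g²) = 22.6 m/s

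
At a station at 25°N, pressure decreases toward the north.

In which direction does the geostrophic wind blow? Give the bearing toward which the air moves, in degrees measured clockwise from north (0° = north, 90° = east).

The pressure-gradient force points toward the north (bearing 000°).
Geostrophic balance: in the Northern Hemisphere the Coriolis force deflects motion to the right, so the geostrophic wind blows 90° to the right of the pressure-gradient force (low pressure on the left).
Rotating 000° by 90° clockwise gives 090° — the wind blows toward the east.

090°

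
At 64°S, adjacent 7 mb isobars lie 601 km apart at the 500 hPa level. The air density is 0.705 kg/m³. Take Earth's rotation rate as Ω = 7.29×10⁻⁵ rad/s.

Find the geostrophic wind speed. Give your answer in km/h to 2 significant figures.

45 km/h

Coriolis parameter at 64°S:
f = 2Ω sin φ = 2 × 7.29×10⁻⁵ × sin 64° = 1.31×10⁻⁴ s⁻¹
Pressure gradient: |∂P/∂n| = 700 Pa / 601000 m = 1.16×10⁻³ Pa/m
Geostrophic balance (pressure-gradient force = Coriolis force):
V_g = (1/(fρ)) |∂P/∂n| = 1.16×10⁻³ / (1.31×10⁻⁴ × 0.705) = 12.6 m/s
Converting: 12.6 m/s × 3.6 = 45 km/h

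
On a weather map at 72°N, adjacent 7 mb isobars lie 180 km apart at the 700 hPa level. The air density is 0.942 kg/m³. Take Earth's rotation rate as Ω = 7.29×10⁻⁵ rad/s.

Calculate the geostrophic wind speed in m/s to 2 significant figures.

Coriolis parameter at 72°N:
f = 2Ω sin φ = 2 × 7.29×10⁻⁵ × sin 72° = 1.39×10⁻⁴ s⁻¹
Pressure gradient: |∂P/∂n| = 700 Pa / 180000 m = 3.89×10⁻³ Pa/m
Geostrophic balance (pressure-gradient force = Coriolis force):
V_g = (1/(fρ)) |∂P/∂n| = 3.89×10⁻³ / (1.39×10⁻⁴ × 0.942) = 29.8 m/s

30 m/s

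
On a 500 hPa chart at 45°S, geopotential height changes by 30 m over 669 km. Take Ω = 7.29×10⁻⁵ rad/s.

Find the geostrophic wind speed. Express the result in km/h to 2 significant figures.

15 km/h

Coriolis parameter at 45°S:
f = 2Ω sin φ = 2 × 7.29×10⁻⁵ × sin 45° = 1.03×10⁻⁴ s⁻¹
Height gradient: |∂Z/∂n| = 30 m / 669000 m = 4.48×10⁻⁵
On a pressure surface, geostrophic balance gives V_g = (g/f)|∂Z/∂n|:
V_g = 9.81 × 4.48×10⁻⁵ / 1.03×10⁻⁴ = 4.27 m/s
Converting: 4.27 m/s × 3.6 = 15 km/h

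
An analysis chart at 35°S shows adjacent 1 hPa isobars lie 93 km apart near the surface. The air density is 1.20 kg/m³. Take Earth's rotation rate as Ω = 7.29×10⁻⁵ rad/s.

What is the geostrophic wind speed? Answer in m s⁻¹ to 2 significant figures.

Coriolis parameter at 35°S:
f = 2Ω sin φ = 2 × 7.29×10⁻⁵ × sin 35° = 8.36×10⁻⁵ s⁻¹
Pressure gradient: |∂P/∂n| = 100 Pa / 93000 m = 1.08×10⁻³ Pa/m
Geostrophic balance (pressure-gradient force = Coriolis force):
V_g = (1/(fρ)) |∂P/∂n| = 1.08×10⁻³ / (8.36×10⁻⁵ × 1.20) = 10.7 m/s

11 m s⁻¹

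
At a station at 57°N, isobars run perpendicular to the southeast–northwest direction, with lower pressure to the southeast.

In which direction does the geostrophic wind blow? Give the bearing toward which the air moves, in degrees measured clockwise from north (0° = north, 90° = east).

225°

The pressure-gradient force points toward the southeast (bearing 135°).
Geostrophic balance: in the Northern Hemisphere the Coriolis force deflects motion to the right, so the geostrophic wind blows 90° to the right of the pressure-gradient force (low pressure on the left).
Rotating 135° by 90° clockwise gives 225° — the wind blows toward the southwest.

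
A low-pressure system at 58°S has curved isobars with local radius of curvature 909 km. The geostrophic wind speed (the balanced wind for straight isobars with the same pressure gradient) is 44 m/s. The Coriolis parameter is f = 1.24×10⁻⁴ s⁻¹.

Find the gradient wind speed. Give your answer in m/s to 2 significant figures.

Around a low, centrifugal force acts outward with Coriolis, so pressure-gradient force balances both:
(1/ρ)|∂P/∂n| = fV + V²/R  →  V² + fR·V − fR·V_g = 0
With fR = 1.24×10⁻⁴ × 909×10³ m = 113 m/s:
V = [−fR + √((fR)² + 4 fR V_g)]/2 = [−113 + √(113² + 4×113×44)]/2 = 33.8 m/s
Subgeostrophic (V < V_g = 44 m/s), as expected around a low.

34 m/s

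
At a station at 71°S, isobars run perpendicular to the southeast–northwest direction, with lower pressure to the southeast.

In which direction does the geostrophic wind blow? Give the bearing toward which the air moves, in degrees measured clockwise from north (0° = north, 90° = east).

045°

The pressure-gradient force points toward the southeast (bearing 135°).
Geostrophic balance: in the Southern Hemisphere the Coriolis force deflects motion to the left, so the geostrophic wind blows 90° to the left of the pressure-gradient force (low pressure on the right).
Rotating 135° by 90° counterclockwise gives 045° — the wind blows toward the northeast.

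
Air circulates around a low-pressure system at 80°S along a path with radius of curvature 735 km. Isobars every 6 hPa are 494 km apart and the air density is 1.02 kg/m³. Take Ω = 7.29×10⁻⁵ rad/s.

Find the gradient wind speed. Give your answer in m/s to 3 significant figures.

Coriolis parameter at 80°S:
f = 2Ω sin φ = 2 × 7.29×10⁻⁵ × sin 80° = 1.44×10⁻⁴ s⁻¹
Pressure gradient: |∂P/∂n| = 600 Pa / 494000 m = 1.21×10⁻³ Pa/m
Geostrophic speed: V_g = |∂P/∂n|/(fρ) = 1.21×10⁻³/(1.44×10⁻⁴ × 1.02) = 8.29 m/s
Around a low, centrifugal force acts outward with Coriolis, so pressure-gradient force balances both:
(1/ρ)|∂P/∂n| = fV + V²/R  →  V² + fR·V − fR·V_g = 0
With fR = 1.44×10⁻⁴ × 735×10³ m = 106 m/s:
V = [−fR + √((fR)² + 4 fR V_g)]/2 = [−106 + √(106² + 4×106×8.29)]/2 = 7.73 m/s
Subgeostrophic (V < V_g = 8.29 m/s), as expected around a low.

7.73 m/s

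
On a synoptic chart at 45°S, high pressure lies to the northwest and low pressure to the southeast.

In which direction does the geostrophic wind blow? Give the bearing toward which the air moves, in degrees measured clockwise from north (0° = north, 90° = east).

The pressure-gradient force points toward the southeast (bearing 135°).
Geostrophic balance: in the Southern Hemisphere the Coriolis force deflects motion to the left, so the geostrophic wind blows 90° to the left of the pressure-gradient force (low pressure on the right).
Rotating 135° by 90° counterclockwise gives 045° — the wind blows toward the northeast.

045°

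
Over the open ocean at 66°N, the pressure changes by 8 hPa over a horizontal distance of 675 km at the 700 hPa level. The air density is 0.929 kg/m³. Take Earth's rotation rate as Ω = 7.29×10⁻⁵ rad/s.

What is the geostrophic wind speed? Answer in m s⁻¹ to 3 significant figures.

9.58 m s⁻¹

Coriolis parameter at 66°N:
f = 2Ω sin φ = 2 × 7.29×10⁻⁵ × sin 66° = 1.33×10⁻⁴ s⁻¹
Pressure gradient: |∂P/∂n| = 800 Pa / 675000 m = 1.19×10⁻³ Pa/m
Geostrophic balance (pressure-gradient force = Coriolis force):
V_g = (1/(fρ)) |∂P/∂n| = 1.19×10⁻³ / (1.33×10⁻⁴ × 0.929) = 9.58 m/s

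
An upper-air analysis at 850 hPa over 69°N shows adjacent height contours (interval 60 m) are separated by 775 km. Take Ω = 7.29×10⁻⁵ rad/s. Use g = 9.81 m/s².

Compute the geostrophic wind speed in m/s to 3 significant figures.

5.58 m/s

Coriolis parameter at 69°N:
f = 2Ω sin φ = 2 × 7.29×10⁻⁵ × sin 69° = 1.36×10⁻⁴ s⁻¹
Height gradient: |∂Z/∂n| = 60 m / 775000 m = 7.74×10⁻⁵
On a pressure surface, geostrophic balance gives V_g = (g/f)|∂Z/∂n|:
V_g = 9.81 × 7.74×10⁻⁵ / 1.36×10⁻⁴ = 5.58 m/s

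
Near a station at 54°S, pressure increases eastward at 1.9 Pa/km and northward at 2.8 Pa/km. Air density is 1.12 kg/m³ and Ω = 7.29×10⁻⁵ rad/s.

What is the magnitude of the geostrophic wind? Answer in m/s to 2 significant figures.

26 m/s

Coriolis parameter at 54°S:
f = 2Ω sin φ = 2 × 7.29×10⁻⁵ × sin 54° = 1.18×10⁻⁴ s⁻¹
In the Southern Hemisphere f is negative: f = −1.18×10⁻⁴ s⁻¹.
Component geostrophic relations (x east, y north):
u_g = −(1/(fρ)) ∂P/∂y,  v_g = (1/(fρ)) ∂P/∂x
u_g = −(2.8×10⁻³)/(−1.18×10⁻⁴ × 1.12) = 21.2 m/s;  v_g = (1.9×10⁻³)/(−1.18×10⁻⁴ × 1.12) = −14.4 m/s
|V_g| = √(u_g² + v_g²) = 25.6 m/s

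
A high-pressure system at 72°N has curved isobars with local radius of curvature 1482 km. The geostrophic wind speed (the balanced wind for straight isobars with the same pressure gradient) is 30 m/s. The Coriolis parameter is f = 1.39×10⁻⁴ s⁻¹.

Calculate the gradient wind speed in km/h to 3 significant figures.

Around a high, pressure-gradient force acts outward with centrifugal, so Coriolis balances both:
fV = (1/ρ)|∂P/∂n| + V²/R  →  V² − fR·V + fR·V_g = 0
With fR = 1.39×10⁻⁴ × 1482×10³ m = 206 m/s:
V = [fR − √((fR)² − 4 fR V_g)]/2 = [206 − √(206² − 4×206×30)]/2 = 36.4 m/s
Supergeostrophic (V > V_g = 30 m/s), as expected around a high.
Converting: 36.4 m/s × 3.6 = 131 km/h

131 km/h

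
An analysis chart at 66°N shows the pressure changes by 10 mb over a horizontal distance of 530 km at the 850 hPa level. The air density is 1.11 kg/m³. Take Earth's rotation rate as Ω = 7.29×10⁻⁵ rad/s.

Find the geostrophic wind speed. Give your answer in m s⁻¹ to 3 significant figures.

12.8 m s⁻¹

Coriolis parameter at 66°N:
f = 2Ω sin φ = 2 × 7.29×10⁻⁵ × sin 66° = 1.33×10⁻⁴ s⁻¹
Pressure gradient: |∂P/∂n| = 1000 Pa / 530000 m = 1.89×10⁻³ Pa/m
Geostrophic balance (pressure-gradient force = Coriolis force):
V_g = (1/(fρ)) |∂P/∂n| = 1.89×10⁻³ / (1.33×10⁻⁴ × 1.11) = 12.8 m/s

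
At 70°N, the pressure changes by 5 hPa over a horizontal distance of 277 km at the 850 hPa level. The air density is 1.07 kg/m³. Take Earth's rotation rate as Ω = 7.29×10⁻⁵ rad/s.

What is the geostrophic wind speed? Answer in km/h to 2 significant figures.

44 km/h

Coriolis parameter at 70°N:
f = 2Ω sin φ = 2 × 7.29×10⁻⁵ × sin 70° = 1.37×10⁻⁴ s⁻¹
Pressure gradient: |∂P/∂n| = 500 Pa / 277000 m = 1.81×10⁻³ Pa/m
Geostrophic balance (pressure-gradient force = Coriolis force):
V_g = (1/(fρ)) |∂P/∂n| = 1.81×10⁻³ / (1.37×10⁻⁴ × 1.07) = 12.3 m/s
Converting: 12.3 m/s × 3.6 = 44 km/h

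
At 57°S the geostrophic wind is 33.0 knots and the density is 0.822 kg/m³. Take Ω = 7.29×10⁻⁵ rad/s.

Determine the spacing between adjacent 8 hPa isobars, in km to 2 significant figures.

470 km

Coriolis parameter at 57°S:
f = 2Ω sin φ = 2 × 7.29×10⁻⁵ × sin 57° = 1.22×10⁻⁴ s⁻¹
Wind speed in SI: 33.0 knots = 17.0 m/s
Geostrophic balance rearranged: |∂P/∂n| = f ρ V_g
|∂P/∂n| = 1.22×10⁻⁴ × 0.822 × 17.0 = 1.71×10⁻³ Pa/m
Isobar spacing: Δn = ΔP/|∂P/∂n| = 800 Pa / 1.71×10⁻³ Pa/m = 468832 m ≈ 470 km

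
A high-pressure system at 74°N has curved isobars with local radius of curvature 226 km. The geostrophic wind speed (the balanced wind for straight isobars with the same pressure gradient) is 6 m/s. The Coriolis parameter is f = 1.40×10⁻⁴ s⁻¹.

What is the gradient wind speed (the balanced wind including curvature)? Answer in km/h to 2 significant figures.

29 km/h

Around a high, pressure-gradient force acts outward with centrifugal, so Coriolis balances both:
fV = (1/ρ)|∂P/∂n| + V²/R  →  V² − fR·V + fR·V_g = 0
With fR = 1.40×10⁻⁴ × 226×10³ m = 31.6 m/s:
V = [fR − √((fR)² − 4 fR V_g)]/2 = [31.6 − √(31.6² − 4×31.6×6)]/2 = 8.05 m/s
Supergeostrophic (V > V_g = 6 m/s), as expected around a high.
Converting: 8.05 m/s × 3.6 = 29 km/h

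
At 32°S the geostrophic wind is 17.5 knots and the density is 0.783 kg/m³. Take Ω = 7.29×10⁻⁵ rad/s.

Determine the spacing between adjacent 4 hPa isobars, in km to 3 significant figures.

734 km

Coriolis parameter at 32°S:
f = 2Ω sin φ = 2 × 7.29×10⁻⁵ × sin 32° = 7.73×10⁻⁵ s⁻¹
Wind speed in SI: 17.5 knots = 9.00 m/s
Geostrophic balance rearranged: |∂P/∂n| = f ρ V_g
|∂P/∂n| = 7.73×10⁻⁵ × 0.783 × 9.00 = 5.45×10⁻⁴ Pa/m
Isobar spacing: Δn = ΔP/|∂P/∂n| = 400 Pa / 5.45×10⁻⁴ Pa/m = 734437 m ≈ 734 km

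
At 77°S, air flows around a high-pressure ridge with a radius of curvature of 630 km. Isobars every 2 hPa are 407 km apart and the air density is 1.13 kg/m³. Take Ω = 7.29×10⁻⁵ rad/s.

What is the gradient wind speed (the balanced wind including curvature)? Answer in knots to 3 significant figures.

Coriolis parameter at 77°S:
f = 2Ω sin φ = 2 × 7.29×10⁻⁵ × sin 77° = 1.42×10⁻⁴ s⁻¹
Pressure gradient: |∂P/∂n| = 200 Pa / 407000 m = 4.91×10⁻⁴ Pa/m
Geostrophic speed: V_g = |∂P/∂n|/(fρ) = 4.91×10⁻⁴/(1.42×10⁻⁴ × 1.13) = 3.06 m/s
Around a high, pressure-gradient force acts outward with centrifugal, so Coriolis balances both:
fV = (1/ρ)|∂P/∂n| + V²/R  →  V² − fR·V + fR·V_g = 0
With fR = 1.42×10⁻⁴ × 630×10³ m = 89.5 m/s:
V = [fR − √((fR)² − 4 fR V_g)]/2 = [89.5 − √(89.5² − 4×89.5×3.06)]/2 = 3.17 m/s
Supergeostrophic (V > V_g = 3.06 m/s), as expected around a high.
Converting: 3.17 m/s × 1.944 = 6.17 knots

6.17 knots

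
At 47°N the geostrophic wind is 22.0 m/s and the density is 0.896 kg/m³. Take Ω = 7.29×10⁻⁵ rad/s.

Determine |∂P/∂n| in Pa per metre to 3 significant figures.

2.10×10⁻³ Pa/m

Coriolis parameter at 47°N:
f = 2Ω sin φ = 2 × 7.29×10⁻⁵ × sin 47° = 1.07×10⁻⁴ s⁻¹
Geostrophic balance rearranged: |∂P/∂n| = f ρ V_g
|∂P/∂n| = 1.07×10⁻⁴ × 0.896 × 22.0 = 2.10×10⁻³ Pa/m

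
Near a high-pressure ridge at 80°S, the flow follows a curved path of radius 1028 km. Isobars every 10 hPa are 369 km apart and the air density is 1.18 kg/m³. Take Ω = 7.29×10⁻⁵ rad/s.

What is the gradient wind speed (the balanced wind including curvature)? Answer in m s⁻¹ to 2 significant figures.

Coriolis parameter at 80°S:
f = 2Ω sin φ = 2 × 7.29×10⁻⁵ × sin 80° = 1.44×10⁻⁴ s⁻¹
Pressure gradient: |∂P/∂n| = 1000 Pa / 369000 m = 2.71×10⁻³ Pa/m
Geostrophic speed: V_g = |∂P/∂n|/(fρ) = 2.71×10⁻³/(1.44×10⁻⁴ × 1.18) = 16.0 m/s
Around a high, pressure-gradient force acts outward with centrifugal, so Coriolis balances both:
fV = (1/ρ)|∂P/∂n| + V²/R  →  V² − fR·V + fR·V_g = 0
With fR = 1.44×10⁻⁴ × 1028×10³ m = 148 m/s:
V = [fR − √((fR)² − 4 fR V_g)]/2 = [148 − √(148² − 4×148×16)]/2 = 18.3 m/s
Supergeostrophic (V > V_g = 16 m/s), as expected around a high.

18 m s⁻¹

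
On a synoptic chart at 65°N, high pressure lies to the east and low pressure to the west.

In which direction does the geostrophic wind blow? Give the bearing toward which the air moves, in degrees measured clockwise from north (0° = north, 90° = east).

The pressure-gradient force points toward the west (bearing 270°).
Geostrophic balance: in the Northern Hemisphere the Coriolis force deflects motion to the right, so the geostrophic wind blows 90° to the right of the pressure-gradient force (low pressure on the left).
Rotating 270° by 90° clockwise gives 000° — the wind blows toward the north.

000°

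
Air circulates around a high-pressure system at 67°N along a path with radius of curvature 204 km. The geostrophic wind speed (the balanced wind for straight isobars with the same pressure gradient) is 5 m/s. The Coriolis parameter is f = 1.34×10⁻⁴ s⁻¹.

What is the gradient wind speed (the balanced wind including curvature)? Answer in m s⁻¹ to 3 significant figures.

6.59 m s⁻¹

Around a high, pressure-gradient force acts outward with centrifugal, so Coriolis balances both:
fV = (1/ρ)|∂P/∂n| + V²/R  →  V² − fR·V + fR·V_g = 0
With fR = 1.34×10⁻⁴ × 204×10³ m = 27.3 m/s:
V = [fR − √((fR)² − 4 fR V_g)]/2 = [27.3 − √(27.3² − 4×27.3×5)]/2 = 6.59 m/s
Supergeostrophic (V > V_g = 5 m/s), as expected around a high.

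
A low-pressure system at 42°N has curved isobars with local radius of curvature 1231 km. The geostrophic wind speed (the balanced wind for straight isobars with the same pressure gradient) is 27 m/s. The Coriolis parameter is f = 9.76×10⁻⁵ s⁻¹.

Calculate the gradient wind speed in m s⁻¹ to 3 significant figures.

22.7 m s⁻¹

Around a low, centrifugal force acts outward with Coriolis, so pressure-gradient force balances both:
(1/ρ)|∂P/∂n| = fV + V²/R  →  V² + fR·V − fR·V_g = 0
With fR = 9.76×10⁻⁵ × 1231×10³ m = 120 m/s:
V = [−fR + √((fR)² + 4 fR V_g)]/2 = [−120 + √(120² + 4×120×27)]/2 = 22.7 m/s
Subgeostrophic (V < V_g = 27 m/s), as expected around a low.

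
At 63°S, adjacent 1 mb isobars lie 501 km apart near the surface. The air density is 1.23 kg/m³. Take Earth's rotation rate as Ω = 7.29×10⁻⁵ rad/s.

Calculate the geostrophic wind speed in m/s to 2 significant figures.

1.2 m/s

Coriolis parameter at 63°S:
f = 2Ω sin φ = 2 × 7.29×10⁻⁵ × sin 63° = 1.30×10⁻⁴ s⁻¹
Pressure gradient: |∂P/∂n| = 100 Pa / 501000 m = 2.00×10⁻⁴ Pa/m
Geostrophic balance (pressure-gradient force = Coriolis force):
V_g = (1/(fρ)) |∂P/∂n| = 2.00×10⁻⁴ / (1.30×10⁻⁴ × 1.23) = 1.25 m/s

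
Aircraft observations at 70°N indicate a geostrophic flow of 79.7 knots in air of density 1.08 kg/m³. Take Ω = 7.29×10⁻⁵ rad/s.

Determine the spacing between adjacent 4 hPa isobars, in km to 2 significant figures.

Coriolis parameter at 70°N:
f = 2Ω sin φ = 2 × 7.29×10⁻⁵ × sin 70° = 1.37×10⁻⁴ s⁻¹
Wind speed in SI: 79.7 knots = 41.0 m/s
Geostrophic balance rearranged: |∂P/∂n| = f ρ V_g
|∂P/∂n| = 1.37×10⁻⁴ × 1.08 × 41.0 = 6.07×10⁻³ Pa/m
Isobar spacing: Δn = ΔP/|∂P/∂n| = 400 Pa / 6.07×10⁻³ Pa/m = 65932 m ≈ 66 km

66 km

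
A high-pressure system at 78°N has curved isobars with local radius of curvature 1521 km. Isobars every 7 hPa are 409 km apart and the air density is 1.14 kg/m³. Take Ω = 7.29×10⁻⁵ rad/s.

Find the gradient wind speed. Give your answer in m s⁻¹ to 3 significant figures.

Coriolis parameter at 78°N:
f = 2Ω sin φ = 2 × 7.29×10⁻⁵ × sin 78° = 1.43×10⁻⁴ s⁻¹
Pressure gradient: |∂P/∂n| = 700 Pa / 409000 m = 1.71×10⁻³ Pa/m
Geostrophic speed: V_g = |∂P/∂n|/(fρ) = 1.71×10⁻³/(1.43×10⁻⁴ × 1.14) = 10.5 m/s
Around a high, pressure-gradient force acts outward with centrifugal, so Coriolis balances both:
fV = (1/ρ)|∂P/∂n| + V²/R  →  V² − fR·V + fR·V_g = 0
With fR = 1.43×10⁻⁴ × 1521×10³ m = 217 m/s:
V = [fR − √((fR)² − 4 fR V_g)]/2 = [217 − √(217² − 4×217×10.5)]/2 = 11.1 m/s
Supergeostrophic (V > V_g = 10.5 m/s), as expected around a high.

11.1 m s⁻¹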